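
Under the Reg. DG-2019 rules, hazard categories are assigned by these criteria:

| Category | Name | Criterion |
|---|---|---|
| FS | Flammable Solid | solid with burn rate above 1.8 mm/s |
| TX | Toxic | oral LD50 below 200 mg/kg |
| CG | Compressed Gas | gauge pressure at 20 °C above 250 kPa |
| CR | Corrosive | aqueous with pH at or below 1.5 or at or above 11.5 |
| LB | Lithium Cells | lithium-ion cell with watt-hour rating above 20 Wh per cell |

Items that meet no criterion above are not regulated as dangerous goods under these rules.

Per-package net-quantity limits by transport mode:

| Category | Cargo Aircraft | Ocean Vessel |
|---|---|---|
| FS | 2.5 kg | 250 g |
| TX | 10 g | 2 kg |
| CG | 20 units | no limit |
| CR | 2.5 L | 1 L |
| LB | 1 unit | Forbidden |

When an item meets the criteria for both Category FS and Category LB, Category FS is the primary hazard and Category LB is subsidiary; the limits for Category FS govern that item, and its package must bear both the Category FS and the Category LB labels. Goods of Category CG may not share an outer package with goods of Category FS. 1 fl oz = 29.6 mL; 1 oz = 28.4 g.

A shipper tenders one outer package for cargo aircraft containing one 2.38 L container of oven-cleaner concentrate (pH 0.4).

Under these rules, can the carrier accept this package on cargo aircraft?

The oven-cleaner concentrate has pH 0.4, which is ≤ 1.5, so it is Category CR (Corrosive).
Category CR quantity: 2.38 L.
2.38 L ≤ 2.5 L (cargo aircraft limit, Category CR) — within limit.

Yes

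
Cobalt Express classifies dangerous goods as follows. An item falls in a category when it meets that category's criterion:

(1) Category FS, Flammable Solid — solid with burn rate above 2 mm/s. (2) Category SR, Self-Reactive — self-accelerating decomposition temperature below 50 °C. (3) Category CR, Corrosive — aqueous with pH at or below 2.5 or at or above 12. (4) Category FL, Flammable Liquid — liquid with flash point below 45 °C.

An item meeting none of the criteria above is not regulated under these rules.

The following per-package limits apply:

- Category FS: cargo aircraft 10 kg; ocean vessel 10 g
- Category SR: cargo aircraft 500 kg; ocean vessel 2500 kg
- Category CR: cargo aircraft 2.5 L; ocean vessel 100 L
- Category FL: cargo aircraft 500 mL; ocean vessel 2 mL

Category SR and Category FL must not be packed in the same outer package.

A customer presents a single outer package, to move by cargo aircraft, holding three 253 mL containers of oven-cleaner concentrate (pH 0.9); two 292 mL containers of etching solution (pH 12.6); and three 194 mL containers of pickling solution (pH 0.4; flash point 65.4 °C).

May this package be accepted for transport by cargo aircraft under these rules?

With pH 0.9 (≤ 2.5), the oven-cleaner concentrate falls in Category CR.
With pH 12.6 (≥ 12), the etching solution falls in Category CR.
The pickling solution has pH 0.4, which is ≤ 2.5, so it is Category CR (Corrosive).
Total Category CR: (three 253 mL containers = 759 mL) + (two 292 mL containers = 584 mL) + (three 194 mL containers = 582 mL) = 1.925 L.
1.925 L is within the cargo aircraft limit of 2.5 L for Category CR.

Yes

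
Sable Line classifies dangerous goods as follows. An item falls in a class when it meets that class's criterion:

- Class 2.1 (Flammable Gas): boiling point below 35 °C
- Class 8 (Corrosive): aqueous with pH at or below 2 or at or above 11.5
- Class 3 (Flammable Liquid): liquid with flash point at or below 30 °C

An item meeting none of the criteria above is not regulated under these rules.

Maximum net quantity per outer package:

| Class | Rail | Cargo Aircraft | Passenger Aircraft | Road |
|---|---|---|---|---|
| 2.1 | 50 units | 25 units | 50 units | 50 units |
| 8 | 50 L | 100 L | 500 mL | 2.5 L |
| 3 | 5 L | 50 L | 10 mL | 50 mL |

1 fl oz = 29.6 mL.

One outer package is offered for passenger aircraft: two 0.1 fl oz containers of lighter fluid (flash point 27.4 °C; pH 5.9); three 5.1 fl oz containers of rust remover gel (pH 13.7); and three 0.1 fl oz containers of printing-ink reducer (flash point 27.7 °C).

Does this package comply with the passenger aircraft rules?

Lighter fluid: flash point 27.4 °C ≤ 30 °C → Class 3 (Flammable Liquid).
Rust remover gel: pH 13.7 ≥ 11.5 → Class 8 (Corrosive).
Flash point 27.7 °C meets the Class 3 criterion (Flammable Liquid), so the printing-ink reducer is Class 3.
Class 3 net quantity: (two 0.1 fl oz containers = 5.92 mL) + (three 0.1 fl oz containers = 8.88 mL) = 14.8 mL.
14.8 mL exceeds the passenger aircraft limit of 10 mL for Class 3.
Class 8 quantity: three 5.1 fl oz containers = 452.88 mL.
452.88 mL is within the passenger aircraft limit of 500 mL for Class 8.

No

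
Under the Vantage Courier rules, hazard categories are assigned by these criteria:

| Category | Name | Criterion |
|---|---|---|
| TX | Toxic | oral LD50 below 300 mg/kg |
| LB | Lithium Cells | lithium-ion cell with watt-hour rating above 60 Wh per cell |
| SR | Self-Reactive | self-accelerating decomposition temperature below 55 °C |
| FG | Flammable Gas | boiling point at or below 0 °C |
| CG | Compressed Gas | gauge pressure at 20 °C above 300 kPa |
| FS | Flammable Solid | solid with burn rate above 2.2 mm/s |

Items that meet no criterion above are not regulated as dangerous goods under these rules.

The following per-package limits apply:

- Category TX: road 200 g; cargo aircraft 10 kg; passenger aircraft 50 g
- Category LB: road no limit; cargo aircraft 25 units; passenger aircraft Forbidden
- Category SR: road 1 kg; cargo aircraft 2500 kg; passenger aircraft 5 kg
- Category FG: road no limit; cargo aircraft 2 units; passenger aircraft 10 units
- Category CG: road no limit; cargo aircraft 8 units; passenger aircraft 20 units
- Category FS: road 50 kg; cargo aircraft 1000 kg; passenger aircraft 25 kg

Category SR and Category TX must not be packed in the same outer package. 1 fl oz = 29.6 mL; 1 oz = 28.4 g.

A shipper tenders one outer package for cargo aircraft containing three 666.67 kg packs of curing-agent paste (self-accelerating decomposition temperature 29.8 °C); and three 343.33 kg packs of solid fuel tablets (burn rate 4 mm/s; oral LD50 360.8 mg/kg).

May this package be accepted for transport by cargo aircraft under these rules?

Curing-agent paste: self-accelerating decomposition temperature 29.8 °C < 55 °C → Category SR (Self-Reactive).
The solid fuel tablets have burn rate 4 mm/s, which is > 2.2 mm/s, so they are Category FS (Flammable Solid).
Category FS quantity: three 343.33 kg packs = 1029.99 kg.
1029.99 kg > 1000 kg (cargo aircraft limit, Category FS) — over the limit.
Category SR quantity: three 666.67 kg packs = 2000.01 kg.
2000.01 kg ≤ 2500 kg (cargo aircraft limit, Category SR) — within limit.
The segregation rule (Category SR with Category TX) does not apply to Category FS with Category SR.

No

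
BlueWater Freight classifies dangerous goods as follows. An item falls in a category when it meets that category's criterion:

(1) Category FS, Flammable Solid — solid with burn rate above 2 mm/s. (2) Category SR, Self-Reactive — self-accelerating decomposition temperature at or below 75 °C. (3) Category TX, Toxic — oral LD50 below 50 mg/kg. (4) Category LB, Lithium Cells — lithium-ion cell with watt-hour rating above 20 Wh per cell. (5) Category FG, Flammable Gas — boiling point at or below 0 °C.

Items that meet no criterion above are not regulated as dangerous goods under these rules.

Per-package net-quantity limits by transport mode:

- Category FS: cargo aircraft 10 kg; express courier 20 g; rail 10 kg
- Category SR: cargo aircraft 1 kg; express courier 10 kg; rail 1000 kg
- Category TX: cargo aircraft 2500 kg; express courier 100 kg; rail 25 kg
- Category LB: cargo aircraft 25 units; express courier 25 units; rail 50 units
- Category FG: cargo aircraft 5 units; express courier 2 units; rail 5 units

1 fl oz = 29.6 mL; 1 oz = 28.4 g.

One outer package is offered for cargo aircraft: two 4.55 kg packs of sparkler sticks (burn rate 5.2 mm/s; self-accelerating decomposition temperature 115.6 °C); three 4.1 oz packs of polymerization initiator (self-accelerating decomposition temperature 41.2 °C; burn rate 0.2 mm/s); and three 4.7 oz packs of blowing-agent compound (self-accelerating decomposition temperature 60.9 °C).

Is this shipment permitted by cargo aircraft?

Yes

The sparkler sticks have burn rate 5.2 mm/s, which is > 2 mm/s, so they are Category FS (Flammable Solid).
Polymerization initiator: self-accelerating decomposition temperature 41.2 °C ≤ 75 °C → Category SR (Self-Reactive).
With self-accelerating decomposition temperature 60.9 °C (≤ 75 °C), the blowing-agent compound falls in Category SR.
Total Category SR: (three 4.1 oz packs = 349.32 g) + (three 4.7 oz packs = 400.44 g) = 749.76 g.
That is within the Category SR cargo aircraft limit of 1 kg.
Category FS quantity: two 4.55 kg packs = 9.1 kg.
That is within the Category FS cargo aircraft limit of 10 kg.
Every hazard category is within its cargo aircraft limit and no segregation rule is violated.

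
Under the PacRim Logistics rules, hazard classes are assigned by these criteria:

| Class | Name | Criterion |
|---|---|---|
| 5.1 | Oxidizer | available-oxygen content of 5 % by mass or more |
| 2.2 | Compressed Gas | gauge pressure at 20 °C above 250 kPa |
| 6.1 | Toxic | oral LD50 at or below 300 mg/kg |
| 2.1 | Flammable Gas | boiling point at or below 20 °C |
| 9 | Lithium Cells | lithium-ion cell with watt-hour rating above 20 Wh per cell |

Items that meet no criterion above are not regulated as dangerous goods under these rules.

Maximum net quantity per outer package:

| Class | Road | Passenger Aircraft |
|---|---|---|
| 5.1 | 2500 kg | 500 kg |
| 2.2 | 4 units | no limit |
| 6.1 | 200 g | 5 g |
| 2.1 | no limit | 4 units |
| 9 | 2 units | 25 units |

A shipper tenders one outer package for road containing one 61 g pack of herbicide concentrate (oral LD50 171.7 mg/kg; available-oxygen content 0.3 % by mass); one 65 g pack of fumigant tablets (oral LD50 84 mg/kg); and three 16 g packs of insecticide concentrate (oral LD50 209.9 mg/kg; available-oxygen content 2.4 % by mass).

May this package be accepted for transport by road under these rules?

Yes

Herbicide concentrate: oral LD50 171.7 mg/kg ≤ 300 mg/kg → Class 6.1 (Toxic).
Fumigant tablets: oral LD50 84 mg/kg ≤ 300 mg/kg → Class 6.1 (Toxic).
The insecticide concentrate has oral LD50 209.9 mg/kg, which is ≤ 300 mg/kg, so it is Class 6.1 (Toxic).
Class 6.1 net quantity: 61 g + 65 g + (three 16 g packs = 48 g) = 174 g.
174 g is within the road limit of 200 g for Class 6.1.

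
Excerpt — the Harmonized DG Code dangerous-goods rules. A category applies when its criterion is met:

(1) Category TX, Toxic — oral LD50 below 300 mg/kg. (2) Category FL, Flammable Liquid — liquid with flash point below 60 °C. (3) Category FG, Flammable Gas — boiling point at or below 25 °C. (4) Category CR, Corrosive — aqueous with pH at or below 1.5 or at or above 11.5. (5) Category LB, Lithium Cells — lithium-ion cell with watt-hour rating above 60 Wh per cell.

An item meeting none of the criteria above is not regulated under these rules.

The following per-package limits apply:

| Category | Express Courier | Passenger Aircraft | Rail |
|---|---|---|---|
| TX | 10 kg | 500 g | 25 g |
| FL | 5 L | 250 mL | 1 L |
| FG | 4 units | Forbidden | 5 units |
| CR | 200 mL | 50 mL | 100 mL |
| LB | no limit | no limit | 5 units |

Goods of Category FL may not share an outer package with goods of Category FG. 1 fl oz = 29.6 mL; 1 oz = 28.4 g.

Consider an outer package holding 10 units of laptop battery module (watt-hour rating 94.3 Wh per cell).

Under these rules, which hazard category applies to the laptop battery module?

Category LB

Laptop battery module: watt-hour rating 94.3 Wh per cell > 60 Wh per cell → Category LB (Lithium Cells).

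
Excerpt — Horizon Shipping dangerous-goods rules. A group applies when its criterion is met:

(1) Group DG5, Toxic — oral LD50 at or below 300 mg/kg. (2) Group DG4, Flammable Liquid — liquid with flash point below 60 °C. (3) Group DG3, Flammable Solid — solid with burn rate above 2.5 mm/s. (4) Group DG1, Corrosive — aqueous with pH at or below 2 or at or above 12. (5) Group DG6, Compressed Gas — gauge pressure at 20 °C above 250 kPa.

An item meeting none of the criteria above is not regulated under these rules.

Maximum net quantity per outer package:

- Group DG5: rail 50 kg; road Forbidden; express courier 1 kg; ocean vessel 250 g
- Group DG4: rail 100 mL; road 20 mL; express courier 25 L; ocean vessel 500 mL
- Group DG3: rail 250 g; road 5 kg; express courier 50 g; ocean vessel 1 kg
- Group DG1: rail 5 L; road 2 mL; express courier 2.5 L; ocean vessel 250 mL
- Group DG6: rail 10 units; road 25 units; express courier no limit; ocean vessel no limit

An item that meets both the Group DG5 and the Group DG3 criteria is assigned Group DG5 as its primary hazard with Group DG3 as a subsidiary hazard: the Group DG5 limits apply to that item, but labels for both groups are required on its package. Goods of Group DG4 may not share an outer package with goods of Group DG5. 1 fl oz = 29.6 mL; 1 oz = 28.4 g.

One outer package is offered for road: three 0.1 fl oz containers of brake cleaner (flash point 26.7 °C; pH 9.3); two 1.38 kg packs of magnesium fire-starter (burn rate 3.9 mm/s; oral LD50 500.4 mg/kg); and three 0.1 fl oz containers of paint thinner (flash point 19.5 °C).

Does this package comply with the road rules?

With flash point 26.7 °C (< 60 °C), the brake cleaner falls in Group DG4.
The magnesium fire-starter has burn rate 3.9 mm/s, which is > 2.5 mm/s, so it is Group DG3 (Flammable Solid).
Paint thinner: flash point 19.5 °C < 60 °C → Group DG4 (Flammable Liquid).
Group DG4 net quantity: (three 0.1 fl oz containers = 8.88 mL) + (three 0.1 fl oz containers = 8.88 mL) = 17.76 mL.
17.76 mL is within the road limit of 20 mL for Group DG4.
Group DG3 quantity: two 1.38 kg packs = 2.76 kg.
That is within the Group DG3 road limit of 5 kg.
The segregation rule (Group DG4 with Group DG5) does not apply to Group DG4 with Group DG3.
Every hazard group is within its road limit and no segregation rule is violated.

Yes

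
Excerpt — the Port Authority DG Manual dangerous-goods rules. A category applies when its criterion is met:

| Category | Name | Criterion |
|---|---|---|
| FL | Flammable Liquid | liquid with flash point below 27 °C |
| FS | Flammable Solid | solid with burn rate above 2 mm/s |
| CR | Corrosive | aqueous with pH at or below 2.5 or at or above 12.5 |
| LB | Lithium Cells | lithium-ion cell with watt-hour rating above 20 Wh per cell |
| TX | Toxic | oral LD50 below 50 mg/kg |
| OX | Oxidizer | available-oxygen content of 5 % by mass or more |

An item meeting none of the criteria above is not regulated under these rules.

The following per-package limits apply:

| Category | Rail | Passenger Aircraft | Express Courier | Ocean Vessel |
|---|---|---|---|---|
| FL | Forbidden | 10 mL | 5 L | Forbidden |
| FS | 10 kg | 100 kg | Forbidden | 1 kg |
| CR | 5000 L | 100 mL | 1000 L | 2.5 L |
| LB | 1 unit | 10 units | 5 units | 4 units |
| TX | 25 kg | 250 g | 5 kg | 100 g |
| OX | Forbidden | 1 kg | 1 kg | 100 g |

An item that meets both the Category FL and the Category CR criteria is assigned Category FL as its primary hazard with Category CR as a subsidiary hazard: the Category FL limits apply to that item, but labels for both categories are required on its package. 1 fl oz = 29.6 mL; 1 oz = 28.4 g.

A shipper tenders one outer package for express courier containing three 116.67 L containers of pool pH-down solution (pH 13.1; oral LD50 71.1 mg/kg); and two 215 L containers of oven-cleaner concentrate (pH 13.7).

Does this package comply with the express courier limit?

The pool pH-down solution has pH 13.1, which is ≥ 12.5, so it is Category CR (Corrosive).
pH 13.7 meets the Category CR criterion (Corrosive), so the oven-cleaner concentrate is Category CR.
Category CR net quantity: (three 116.67 L containers = 350.01 L) + (two 215 L containers = 430 L) = 780.01 L.
780.01 L ≤ 1000 L (express courier limit, Category CR) — within limit.

Yes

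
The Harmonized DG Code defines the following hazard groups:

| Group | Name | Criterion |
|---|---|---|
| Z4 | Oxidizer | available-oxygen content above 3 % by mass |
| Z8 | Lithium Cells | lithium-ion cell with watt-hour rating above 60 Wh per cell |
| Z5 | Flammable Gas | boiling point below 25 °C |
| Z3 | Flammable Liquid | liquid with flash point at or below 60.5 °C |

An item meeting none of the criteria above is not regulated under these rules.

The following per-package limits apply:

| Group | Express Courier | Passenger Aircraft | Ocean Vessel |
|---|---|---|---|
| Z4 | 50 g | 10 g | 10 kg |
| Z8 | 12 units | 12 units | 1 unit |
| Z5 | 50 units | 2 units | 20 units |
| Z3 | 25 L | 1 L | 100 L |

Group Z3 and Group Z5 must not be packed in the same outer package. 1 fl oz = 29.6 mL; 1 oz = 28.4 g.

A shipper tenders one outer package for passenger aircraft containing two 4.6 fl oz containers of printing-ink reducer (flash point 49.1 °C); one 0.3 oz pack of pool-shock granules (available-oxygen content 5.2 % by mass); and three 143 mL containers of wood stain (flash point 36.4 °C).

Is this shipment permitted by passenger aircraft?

With flash point 49.1 °C (≤ 60.5 °C), the printing-ink reducer falls in Group Z3.
With available-oxygen content 5.2 % by mass (> 3 % by mass), the pool-shock granules fall in Group Z4.
The wood stain has flash point 36.4 °C, which is ≤ 60.5 °C, so it is Group Z3 (Flammable Liquid).
Group Z3 net quantity: (two 4.6 fl oz containers = 272.32 mL) + (three 143 mL containers = 429 mL) = 701.32 mL.
701.32 mL ≤ 1 L (passenger aircraft limit, Group Z3) — within limit.
Group Z4 quantity: one 0.3 oz pack = 8.52 g.
That is within the Group Z4 passenger aircraft limit of 10 g.
The segregation rule (Group Z3 with Group Z5) does not apply to Group Z3 with Group Z4.
Every hazard group is within its passenger aircraft limit and no segregation rule is violated.

Yes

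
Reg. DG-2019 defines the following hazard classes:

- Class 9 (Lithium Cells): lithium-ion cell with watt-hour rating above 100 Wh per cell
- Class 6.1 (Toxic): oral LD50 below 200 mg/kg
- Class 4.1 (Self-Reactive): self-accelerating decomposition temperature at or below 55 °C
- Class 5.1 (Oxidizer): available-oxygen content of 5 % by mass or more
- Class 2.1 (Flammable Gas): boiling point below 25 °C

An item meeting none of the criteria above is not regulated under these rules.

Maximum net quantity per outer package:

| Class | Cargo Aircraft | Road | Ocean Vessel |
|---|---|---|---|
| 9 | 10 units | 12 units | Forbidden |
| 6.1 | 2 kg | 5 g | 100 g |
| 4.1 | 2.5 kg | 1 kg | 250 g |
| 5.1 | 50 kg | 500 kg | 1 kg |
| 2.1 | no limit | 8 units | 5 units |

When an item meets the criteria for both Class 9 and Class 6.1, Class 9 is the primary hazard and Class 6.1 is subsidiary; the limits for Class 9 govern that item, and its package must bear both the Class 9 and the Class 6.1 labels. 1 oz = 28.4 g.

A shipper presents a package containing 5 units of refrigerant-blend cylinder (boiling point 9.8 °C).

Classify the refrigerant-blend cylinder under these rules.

Class 2.1

The refrigerant-blend cylinder has boiling point 9.8 °C, which is < 25 °C, so it is Class 2.1 (Flammable Gas).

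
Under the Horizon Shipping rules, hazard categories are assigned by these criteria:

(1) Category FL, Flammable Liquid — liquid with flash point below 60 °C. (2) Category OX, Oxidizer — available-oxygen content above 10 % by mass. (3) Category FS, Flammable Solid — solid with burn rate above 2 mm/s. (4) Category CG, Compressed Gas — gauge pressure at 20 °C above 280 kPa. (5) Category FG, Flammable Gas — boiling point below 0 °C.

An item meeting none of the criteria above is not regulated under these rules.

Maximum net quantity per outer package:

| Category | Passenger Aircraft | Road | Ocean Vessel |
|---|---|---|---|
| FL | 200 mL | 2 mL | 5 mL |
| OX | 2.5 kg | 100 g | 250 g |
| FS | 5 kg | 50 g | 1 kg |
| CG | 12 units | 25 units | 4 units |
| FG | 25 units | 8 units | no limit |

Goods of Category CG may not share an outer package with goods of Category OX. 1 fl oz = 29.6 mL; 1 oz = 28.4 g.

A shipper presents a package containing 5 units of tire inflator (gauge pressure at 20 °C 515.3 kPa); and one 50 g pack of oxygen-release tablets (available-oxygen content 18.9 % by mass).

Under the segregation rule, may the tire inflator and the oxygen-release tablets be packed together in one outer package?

No

Gauge pressure at 20 °C 515.3 kPa meets the Category CG criterion (Compressed Gas), so the tire inflator is Category CG.
With available-oxygen content 18.9 % by mass (> 10 % by mass), the oxygen-release tablets fall in Category OX.
Category CG and Category OX may not share an outer package.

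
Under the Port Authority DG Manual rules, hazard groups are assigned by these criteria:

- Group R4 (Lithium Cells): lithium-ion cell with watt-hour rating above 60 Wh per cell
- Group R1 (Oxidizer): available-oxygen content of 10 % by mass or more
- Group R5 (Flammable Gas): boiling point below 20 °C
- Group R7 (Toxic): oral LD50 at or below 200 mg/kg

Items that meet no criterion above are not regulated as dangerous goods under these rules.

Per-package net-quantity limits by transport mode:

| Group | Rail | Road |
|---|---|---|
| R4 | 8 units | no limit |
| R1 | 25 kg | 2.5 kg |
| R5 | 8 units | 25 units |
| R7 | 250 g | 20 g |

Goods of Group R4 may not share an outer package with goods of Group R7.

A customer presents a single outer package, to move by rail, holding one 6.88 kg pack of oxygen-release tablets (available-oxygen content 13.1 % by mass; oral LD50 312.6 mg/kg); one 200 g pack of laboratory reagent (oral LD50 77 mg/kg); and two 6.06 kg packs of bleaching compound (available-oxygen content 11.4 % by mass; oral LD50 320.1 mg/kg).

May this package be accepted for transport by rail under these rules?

Yes

With available-oxygen content 13.1 % by mass (≥ 10 % by mass), the oxygen-release tablets fall in Group R1.
Oral LD50 77 mg/kg meets the Group R7 criterion (Toxic), so the laboratory reagent is Group R7.
Bleaching compound: available-oxygen content 11.4 % by mass ≥ 10 % by mass → Group R1 (Oxidizer).
Total Group R1: 6.88 kg + (two 6.06 kg packs = 12.12 kg) = 19 kg.
19 kg is within the rail limit of 25 kg for Group R1.
Group R7 quantity: 200 g.
That is within the Group R7 rail limit of 250 g.
The segregation rule (Group R4 with Group R7) does not apply to Group R1 with Group R7.
Every hazard group is within its rail limit and no segregation rule is violated.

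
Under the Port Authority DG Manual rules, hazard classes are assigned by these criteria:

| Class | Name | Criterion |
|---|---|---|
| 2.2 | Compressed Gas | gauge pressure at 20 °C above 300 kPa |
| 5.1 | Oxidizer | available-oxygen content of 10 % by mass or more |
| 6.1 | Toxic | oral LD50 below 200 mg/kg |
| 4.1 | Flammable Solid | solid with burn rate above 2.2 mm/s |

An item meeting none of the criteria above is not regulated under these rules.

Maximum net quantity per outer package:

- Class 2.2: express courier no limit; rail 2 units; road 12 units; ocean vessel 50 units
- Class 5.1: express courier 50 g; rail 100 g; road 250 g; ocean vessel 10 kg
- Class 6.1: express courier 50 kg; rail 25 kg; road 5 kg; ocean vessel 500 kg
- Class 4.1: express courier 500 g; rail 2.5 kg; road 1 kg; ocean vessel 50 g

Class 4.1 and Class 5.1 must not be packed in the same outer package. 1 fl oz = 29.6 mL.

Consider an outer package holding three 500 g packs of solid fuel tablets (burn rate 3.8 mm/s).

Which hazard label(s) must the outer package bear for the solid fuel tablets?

Class 4.1

Burn rate 3.8 mm/s meets the Class 4.1 criterion (Flammable Solid), so the solid fuel tablets are Class 4.1.
Only the Class 4.1 label is required.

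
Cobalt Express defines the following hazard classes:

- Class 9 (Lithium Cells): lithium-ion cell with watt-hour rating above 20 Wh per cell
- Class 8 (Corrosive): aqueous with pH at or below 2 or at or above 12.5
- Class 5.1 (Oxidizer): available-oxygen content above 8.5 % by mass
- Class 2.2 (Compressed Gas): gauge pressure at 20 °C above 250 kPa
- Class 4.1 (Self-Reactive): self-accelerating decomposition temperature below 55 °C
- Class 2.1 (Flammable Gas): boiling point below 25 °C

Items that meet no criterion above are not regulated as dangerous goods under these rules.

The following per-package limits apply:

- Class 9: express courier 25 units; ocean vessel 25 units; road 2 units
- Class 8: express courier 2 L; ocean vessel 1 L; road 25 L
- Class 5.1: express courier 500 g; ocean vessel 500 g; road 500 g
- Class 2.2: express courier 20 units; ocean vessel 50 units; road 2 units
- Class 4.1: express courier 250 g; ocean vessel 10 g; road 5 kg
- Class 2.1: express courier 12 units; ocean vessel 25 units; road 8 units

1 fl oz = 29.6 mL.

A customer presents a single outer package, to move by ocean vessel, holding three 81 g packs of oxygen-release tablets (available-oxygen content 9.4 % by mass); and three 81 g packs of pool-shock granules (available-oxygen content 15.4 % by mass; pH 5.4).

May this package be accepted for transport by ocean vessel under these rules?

Yes

Oxygen-release tablets: available-oxygen content 9.4 % by mass > 8.5 % by mass → Class 5.1 (Oxidizer).
Pool-shock granules: available-oxygen content 15.4 % by mass > 8.5 % by mass → Class 5.1 (Oxidizer).
Total Class 5.1: (three 81 g packs = 243 g) + (three 81 g packs = 243 g) = 486 g.
486 g is within the ocean vessel limit of 500 g for Class 5.1.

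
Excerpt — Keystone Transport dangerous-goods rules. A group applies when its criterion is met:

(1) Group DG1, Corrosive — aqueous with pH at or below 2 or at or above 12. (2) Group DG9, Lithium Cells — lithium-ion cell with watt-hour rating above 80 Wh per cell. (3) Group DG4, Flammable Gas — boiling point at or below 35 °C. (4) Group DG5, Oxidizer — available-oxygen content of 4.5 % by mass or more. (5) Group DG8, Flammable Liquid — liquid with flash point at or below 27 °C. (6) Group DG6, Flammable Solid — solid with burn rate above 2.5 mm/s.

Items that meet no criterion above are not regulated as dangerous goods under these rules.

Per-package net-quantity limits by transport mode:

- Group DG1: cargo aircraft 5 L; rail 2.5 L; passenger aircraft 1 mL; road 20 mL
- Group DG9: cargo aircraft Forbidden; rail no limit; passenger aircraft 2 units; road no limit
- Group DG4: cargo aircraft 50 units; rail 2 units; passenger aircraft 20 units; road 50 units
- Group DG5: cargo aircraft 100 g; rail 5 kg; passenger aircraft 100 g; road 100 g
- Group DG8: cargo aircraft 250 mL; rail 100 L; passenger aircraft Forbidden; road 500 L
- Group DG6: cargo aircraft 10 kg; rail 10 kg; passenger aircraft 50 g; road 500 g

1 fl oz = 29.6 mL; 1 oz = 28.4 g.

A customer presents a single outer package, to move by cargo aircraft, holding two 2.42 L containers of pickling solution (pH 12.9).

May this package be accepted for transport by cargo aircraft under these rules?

pH 12.9 meets the Group DG1 criterion (Corrosive), so the pickling solution is Group DG1.
Group DG1 quantity: two 2.42 L containers = 4.84 L.
That is within the Group DG1 cargo aircraft limit of 5 L.

Yes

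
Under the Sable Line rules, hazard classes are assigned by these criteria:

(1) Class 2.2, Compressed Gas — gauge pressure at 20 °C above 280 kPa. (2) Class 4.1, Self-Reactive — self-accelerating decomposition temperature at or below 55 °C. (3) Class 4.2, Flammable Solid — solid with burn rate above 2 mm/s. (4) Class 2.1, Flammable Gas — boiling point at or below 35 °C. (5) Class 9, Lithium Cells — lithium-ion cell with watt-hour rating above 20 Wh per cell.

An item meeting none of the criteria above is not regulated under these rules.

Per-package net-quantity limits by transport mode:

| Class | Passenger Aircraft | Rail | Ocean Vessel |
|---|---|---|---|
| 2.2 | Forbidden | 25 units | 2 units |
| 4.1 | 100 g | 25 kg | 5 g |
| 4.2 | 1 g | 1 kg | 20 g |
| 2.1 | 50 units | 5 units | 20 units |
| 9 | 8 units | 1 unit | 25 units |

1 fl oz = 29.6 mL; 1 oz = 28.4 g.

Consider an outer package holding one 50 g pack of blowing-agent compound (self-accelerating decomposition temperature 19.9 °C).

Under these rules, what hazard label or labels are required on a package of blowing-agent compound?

Class 4.1

With self-accelerating decomposition temperature 19.9 °C (≤ 55 °C), the blowing-agent compound falls in Class 4.1.
Only the Class 4.1 label is required.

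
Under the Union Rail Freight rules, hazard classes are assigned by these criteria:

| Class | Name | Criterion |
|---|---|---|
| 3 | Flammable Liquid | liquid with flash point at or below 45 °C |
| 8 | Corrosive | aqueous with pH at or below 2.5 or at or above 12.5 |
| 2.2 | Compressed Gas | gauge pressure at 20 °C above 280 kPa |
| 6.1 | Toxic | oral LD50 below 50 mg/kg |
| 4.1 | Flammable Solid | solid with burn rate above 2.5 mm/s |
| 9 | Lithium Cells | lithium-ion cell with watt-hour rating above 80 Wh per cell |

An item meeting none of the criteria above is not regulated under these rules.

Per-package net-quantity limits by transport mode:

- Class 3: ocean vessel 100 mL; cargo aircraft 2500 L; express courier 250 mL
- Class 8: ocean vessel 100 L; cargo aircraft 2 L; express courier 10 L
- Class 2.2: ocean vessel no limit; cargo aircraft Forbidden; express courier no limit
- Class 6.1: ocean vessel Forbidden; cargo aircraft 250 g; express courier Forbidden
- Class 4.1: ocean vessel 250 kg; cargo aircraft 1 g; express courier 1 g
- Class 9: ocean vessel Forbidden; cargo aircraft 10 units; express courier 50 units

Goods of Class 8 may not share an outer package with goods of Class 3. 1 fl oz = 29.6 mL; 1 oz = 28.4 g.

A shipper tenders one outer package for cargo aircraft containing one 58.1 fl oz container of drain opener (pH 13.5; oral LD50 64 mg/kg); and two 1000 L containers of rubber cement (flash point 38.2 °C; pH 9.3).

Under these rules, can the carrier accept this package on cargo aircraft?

No

Drain opener: pH 13.5 ≥ 12.5 → Class 8 (Corrosive).
With flash point 38.2 °C (≤ 45 °C), the rubber cement falls in Class 3.
Class 8 quantity: one 58.1 fl oz container = 1719.76 mL.
1719.76 mL is within the cargo aircraft limit of 2 L for Class 8.
Class 3 quantity: two 1000 L containers = 2000 L.
That is within the Class 3 cargo aircraft limit of 2500 L.
Class 8 and Class 3 may not share an outer package.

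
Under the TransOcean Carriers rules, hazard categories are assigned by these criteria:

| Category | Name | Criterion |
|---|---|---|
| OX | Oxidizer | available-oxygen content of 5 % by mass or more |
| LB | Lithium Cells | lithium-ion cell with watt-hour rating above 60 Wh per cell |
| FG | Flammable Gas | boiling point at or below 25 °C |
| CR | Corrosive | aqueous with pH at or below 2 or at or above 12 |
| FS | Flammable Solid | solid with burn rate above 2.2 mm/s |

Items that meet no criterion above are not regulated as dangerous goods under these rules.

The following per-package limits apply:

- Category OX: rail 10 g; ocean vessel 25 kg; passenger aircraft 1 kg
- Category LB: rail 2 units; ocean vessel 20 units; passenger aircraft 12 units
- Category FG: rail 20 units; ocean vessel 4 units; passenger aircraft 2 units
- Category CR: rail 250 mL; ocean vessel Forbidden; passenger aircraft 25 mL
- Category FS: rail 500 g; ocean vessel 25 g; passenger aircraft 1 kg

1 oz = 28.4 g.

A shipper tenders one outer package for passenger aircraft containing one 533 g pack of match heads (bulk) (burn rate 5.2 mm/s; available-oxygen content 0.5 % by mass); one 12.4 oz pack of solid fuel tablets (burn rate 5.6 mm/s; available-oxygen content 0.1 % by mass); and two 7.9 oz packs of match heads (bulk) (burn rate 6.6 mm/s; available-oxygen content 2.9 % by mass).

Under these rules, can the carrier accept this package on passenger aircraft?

No

With burn rate 5.2 mm/s (> 2.2 mm/s), the match heads (bulk) fall in Category FS.
The solid fuel tablets have burn rate 5.6 mm/s, which is > 2.2 mm/s, so they are Category FS (Flammable Solid).
With burn rate 6.6 mm/s (> 2.2 mm/s), the match heads (bulk) fall in Category FS.
Category FS net quantity: 533 g + (one 12.4 oz pack = 352.16 g) + (two 7.9 oz packs = 448.72 g) = 1333.88 g.
1333.88 g exceeds the passenger aircraft limit of 1 kg for Category FS.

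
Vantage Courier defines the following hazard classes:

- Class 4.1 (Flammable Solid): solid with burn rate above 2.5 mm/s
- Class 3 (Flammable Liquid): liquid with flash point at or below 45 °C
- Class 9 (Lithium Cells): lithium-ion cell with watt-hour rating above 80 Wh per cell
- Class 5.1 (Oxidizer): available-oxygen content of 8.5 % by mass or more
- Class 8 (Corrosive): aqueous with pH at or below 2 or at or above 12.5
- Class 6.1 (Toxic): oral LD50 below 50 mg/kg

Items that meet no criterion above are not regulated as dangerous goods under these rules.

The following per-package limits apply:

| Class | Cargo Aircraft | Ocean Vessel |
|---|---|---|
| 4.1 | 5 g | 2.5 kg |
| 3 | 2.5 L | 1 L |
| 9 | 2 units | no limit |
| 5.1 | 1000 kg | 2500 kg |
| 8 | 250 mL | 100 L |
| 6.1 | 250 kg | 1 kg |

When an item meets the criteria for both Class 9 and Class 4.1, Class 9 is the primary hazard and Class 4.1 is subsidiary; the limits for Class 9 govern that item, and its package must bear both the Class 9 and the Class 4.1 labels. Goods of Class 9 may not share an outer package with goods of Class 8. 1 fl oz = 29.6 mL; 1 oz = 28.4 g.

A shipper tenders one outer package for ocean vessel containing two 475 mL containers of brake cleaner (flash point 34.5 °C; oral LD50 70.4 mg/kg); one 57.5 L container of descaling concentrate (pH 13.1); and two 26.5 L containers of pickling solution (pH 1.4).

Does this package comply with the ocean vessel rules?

No

Brake cleaner: flash point 34.5 °C ≤ 45 °C → Class 3 (Flammable Liquid).
With pH 13.1 (≥ 12.5), the descaling concentrate falls in Class 8.
pH 1.4 meets the Class 8 criterion (Corrosive), so the pickling solution is Class 8.
Total Class 8: 57.5 L + (two 26.5 L containers = 53 L) = 110.5 L.
That exceeds the Class 8 ocean vessel limit of 100 L.
Class 3 quantity: two 475 mL containers = 950 mL.
That is within the Class 3 ocean vessel limit of 1 L.
The segregation rule (Class 9 with Class 8) does not apply to Class 8 with Class 3.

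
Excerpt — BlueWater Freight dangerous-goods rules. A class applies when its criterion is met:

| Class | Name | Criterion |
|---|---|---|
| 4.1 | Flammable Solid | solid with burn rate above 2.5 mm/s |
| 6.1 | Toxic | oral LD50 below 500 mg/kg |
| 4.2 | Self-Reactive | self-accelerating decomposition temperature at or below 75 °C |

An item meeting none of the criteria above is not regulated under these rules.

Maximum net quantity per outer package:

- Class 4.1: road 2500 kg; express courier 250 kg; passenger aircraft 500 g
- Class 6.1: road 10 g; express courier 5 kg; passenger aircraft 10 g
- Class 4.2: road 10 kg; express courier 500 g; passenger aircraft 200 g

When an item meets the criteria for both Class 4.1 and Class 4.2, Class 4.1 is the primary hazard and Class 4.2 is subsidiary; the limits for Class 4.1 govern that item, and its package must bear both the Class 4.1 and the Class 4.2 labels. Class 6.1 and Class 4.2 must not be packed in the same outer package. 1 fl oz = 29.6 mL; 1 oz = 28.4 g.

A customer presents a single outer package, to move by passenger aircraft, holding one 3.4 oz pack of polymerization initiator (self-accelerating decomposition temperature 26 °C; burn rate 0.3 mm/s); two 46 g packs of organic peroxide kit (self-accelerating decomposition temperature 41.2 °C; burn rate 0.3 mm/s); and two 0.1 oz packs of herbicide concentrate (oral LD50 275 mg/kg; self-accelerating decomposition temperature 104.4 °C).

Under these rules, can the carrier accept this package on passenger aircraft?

No

Self-accelerating decomposition temperature 26 °C meets the Class 4.2 criterion (Self-Reactive), so the polymerization initiator is Class 4.2.
With self-accelerating decomposition temperature 41.2 °C (≤ 75 °C), the organic peroxide kit falls in Class 4.2.
Oral LD50 275 mg/kg meets the Class 6.1 criterion (Toxic), so the herbicide concentrate is Class 6.1.
Class 6.1 quantity: two 0.1 oz packs = 5.68 g.
That is within the Class 6.1 passenger aircraft limit of 10 g.
Total Class 4.2: (one 3.4 oz pack = 96.56 g) + (two 46 g packs = 92 g) = 188.56 g.
188.56 g is within the passenger aircraft limit of 200 g for Class 4.2.
Class 6.1 and Class 4.2 may not share an outer package.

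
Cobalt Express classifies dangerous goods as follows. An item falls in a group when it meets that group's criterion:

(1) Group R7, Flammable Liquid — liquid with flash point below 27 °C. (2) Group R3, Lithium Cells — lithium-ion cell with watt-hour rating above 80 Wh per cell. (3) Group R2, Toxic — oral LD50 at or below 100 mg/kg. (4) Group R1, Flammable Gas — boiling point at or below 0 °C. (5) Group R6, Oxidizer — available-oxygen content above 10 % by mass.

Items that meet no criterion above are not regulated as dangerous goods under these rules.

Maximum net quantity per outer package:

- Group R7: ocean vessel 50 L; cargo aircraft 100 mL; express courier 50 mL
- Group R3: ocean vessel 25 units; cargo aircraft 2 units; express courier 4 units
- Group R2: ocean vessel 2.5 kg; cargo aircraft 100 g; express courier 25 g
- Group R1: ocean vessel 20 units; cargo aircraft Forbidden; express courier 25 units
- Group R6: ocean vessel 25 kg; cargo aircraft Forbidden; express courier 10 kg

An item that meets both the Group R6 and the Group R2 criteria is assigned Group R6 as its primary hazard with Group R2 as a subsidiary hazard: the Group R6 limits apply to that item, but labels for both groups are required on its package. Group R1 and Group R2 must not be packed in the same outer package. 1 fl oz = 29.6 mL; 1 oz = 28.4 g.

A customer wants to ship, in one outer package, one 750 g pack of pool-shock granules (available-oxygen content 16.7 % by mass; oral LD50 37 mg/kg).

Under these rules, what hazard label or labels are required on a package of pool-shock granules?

Available-oxygen content 16.7 % by mass meets the Group R6 criterion (Oxidizer), so the pool-shock granules are Group R6.
The pool-shock granules have oral LD50 37 mg/kg, which is ≤ 100 mg/kg, so they are Group R2 (Toxic).
By the precedence rule Group R6 is primary and Group R2 is subsidiary, and that rule requires both labels on the package.

Group R2 and R6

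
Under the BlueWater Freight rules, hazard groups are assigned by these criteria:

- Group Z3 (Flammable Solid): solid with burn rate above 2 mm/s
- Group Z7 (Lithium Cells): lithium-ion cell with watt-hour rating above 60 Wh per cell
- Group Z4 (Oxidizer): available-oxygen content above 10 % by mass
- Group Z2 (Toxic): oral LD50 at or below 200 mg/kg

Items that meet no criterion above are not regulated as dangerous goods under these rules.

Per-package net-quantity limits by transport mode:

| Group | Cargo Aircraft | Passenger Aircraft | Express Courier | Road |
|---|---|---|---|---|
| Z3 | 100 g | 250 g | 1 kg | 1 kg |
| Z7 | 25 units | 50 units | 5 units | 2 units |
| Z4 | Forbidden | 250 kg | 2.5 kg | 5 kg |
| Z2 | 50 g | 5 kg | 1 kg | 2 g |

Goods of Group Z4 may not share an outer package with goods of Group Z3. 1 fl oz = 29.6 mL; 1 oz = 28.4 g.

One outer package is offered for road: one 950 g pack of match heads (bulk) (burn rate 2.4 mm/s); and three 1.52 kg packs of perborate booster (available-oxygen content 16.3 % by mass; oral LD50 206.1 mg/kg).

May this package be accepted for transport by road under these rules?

No

Burn rate 2.4 mm/s meets the Group Z3 criterion (Flammable Solid), so the match heads (bulk) are Group Z3.
Available-oxygen content 16.3 % by mass meets the Group Z4 criterion (Oxidizer), so the perborate booster is Group Z4.
Group Z4 quantity: three 1.52 kg packs = 4.56 kg.
4.56 kg is within the road limit of 5 kg for Group Z4.
Group Z3 quantity: 950 g.
That is within the Group Z3 road limit of 1 kg.
Group Z4 and Group Z3 may not share an outer package.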